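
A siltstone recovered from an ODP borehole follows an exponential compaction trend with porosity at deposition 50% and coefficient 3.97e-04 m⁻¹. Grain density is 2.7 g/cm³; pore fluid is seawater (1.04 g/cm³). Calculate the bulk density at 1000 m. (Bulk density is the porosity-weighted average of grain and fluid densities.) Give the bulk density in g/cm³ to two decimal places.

Working in km (1 km = 1000 m; β in km⁻¹ = β in m⁻¹ × 1000):
Porosity at depth: φ = 0.5·exp(−0.397×1) = 0.5×0.6723 = 0.3362
Bulk density: ρ_b = (1−φ)ρ_g + φ·ρ_f = 0.6638×2.7 + 0.3362×1.04
       = 1.792 + 0.350 = 2.142 g/cm³

2.14 g/cm³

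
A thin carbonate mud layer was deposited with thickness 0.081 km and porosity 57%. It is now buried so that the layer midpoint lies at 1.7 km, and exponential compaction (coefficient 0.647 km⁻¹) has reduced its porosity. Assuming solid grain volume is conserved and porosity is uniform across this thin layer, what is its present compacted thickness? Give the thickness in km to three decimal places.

0.043 km

Porosity at 1.7 km: phi = 0.57·exp(−0.647×1.7) = 0.1898
Solid-volume conservation: h(1−phi) = h₀(1−phi₀) ⇒ h = h₀·(1−phi₀)/(1−phi)
h = 0.081 × (1 − 0.57)/(1 − 0.1898) = 0.081 × 0.5307 = 0.0430 km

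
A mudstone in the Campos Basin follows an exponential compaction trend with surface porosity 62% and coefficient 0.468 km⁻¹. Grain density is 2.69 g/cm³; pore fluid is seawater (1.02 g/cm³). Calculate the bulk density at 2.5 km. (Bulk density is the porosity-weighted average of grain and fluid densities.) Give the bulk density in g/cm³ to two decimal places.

Porosity at depth: n = 0.62·exp(−0.468×2.5) = 0.62×0.3104 = 0.1924
Bulk density: ρ_b = (1−n)ρ_g + n·ρ_f = 0.8076×2.69 + 0.1924×1.02
       = 2.172 + 0.196 = 2.369 g/cm³

2.37 g/cm³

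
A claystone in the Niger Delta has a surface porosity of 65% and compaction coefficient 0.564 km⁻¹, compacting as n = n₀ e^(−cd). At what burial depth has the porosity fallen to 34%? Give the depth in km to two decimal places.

1.15 km

Invert Athy's law: d = ln(n₀/n) / c
d = ln(0.65/0.34) / 0.564 = ln(1.912) / 0.564 = 0.6480 / 0.564 = 1.149 km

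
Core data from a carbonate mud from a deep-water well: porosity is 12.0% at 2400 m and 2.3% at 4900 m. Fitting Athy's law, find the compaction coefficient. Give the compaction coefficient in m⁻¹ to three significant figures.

0.000661 m⁻¹

Working in km (1 km = 1000 m; c in km⁻¹ = c in m⁻¹ × 1000):
Athy: φ(z) = φ₀ e^(−cz) ⇒ φ₁/φ₂ = e^{c(z₂−z₁)} ⇒ c = ln(φ₁/φ₂)/(z₂−z₁)
c = ln(0.12/0.023) / (4.9 − 2.4) = ln(5.217) / 2.5 = 1.6520 / 2.5 = 0.6608 km⁻¹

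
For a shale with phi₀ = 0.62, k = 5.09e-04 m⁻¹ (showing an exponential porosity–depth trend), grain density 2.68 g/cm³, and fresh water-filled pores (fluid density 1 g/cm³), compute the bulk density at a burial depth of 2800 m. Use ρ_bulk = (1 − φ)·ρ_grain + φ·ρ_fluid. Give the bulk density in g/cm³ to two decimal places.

2.43 g/cm³

Working in km (1 km = 1000 m; k in km⁻¹ = k in m⁻¹ × 1000):
Porosity at depth: phi = 0.62·exp(−0.509×2.8) = 0.62×0.2405 = 0.1491
Bulk density: ρ_b = (1−phi)ρ_g + phi·ρ_f = 0.8509×2.68 + 0.1491×1
       = 2.280 + 0.149 = 2.430 g/cm³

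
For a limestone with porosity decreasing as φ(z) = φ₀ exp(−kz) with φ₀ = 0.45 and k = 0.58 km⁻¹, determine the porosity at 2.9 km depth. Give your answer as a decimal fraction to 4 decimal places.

0.0837

φ = φ₀·exp(−k·z) = 0.45 × exp(−0.58 × 2.9) = 0.45 × exp(−1.682)
  = 0.45 × 0.1860 = 0.0837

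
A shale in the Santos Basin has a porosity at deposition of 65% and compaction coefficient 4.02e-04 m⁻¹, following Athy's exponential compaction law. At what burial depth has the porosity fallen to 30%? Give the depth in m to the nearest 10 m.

1920 m

Working in km (1 km = 1000 m; β in km⁻¹ = β in m⁻¹ × 1000):
Invert Athy's law: d = ln(phi₀/phi) / β
d = ln(0.65/0.3) / 0.402 = ln(2.167) / 0.402 = 0.7732 / 0.402 = 1.923 km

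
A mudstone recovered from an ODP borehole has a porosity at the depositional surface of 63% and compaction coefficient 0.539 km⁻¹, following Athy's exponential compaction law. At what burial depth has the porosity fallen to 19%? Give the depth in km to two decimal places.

Invert Athy's law: Z = ln(phi₀/phi) / c
Z = ln(0.63/0.19) / 0.539 = ln(3.316) / 0.539 = 1.1987 / 0.539 = 2.224 km

2.22 km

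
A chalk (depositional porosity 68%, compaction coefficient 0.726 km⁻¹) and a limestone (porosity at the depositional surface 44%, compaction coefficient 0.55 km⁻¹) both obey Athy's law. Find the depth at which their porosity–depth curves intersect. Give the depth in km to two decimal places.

Set phi₀ₐ e^(−cₐz) = phi₀ᵦ e^(−cᵦz) ⇒ ln(phi₀ₐ/phi₀ᵦ) = (cₐ − cᵦ)·z
z = ln(0.68/0.44) / (0.726 − 0.55) = 0.4353 / 0.176 = 2.473 km

2.47 km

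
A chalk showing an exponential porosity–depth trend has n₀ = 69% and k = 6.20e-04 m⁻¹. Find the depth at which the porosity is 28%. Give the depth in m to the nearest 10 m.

Working in km (1 km = 1000 m; k in km⁻¹ = k in m⁻¹ × 1000):
Invert Athy's law: d = ln(n₀/n) / k
d = ln(0.69/0.28) / 0.62 = ln(2.464) / 0.62 = 0.9019 / 0.62 = 1.455 km

1450 m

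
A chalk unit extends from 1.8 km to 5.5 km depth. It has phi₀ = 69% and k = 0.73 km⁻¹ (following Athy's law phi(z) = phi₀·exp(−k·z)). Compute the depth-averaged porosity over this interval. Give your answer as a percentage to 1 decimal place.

⟨phi⟩ = (1/(z₂−z₁)) ∫ phi₀ e^(−kz) dz = phi₀·(e^(−k·z₁) − e^(−k·z₂)) / (k·(z₂−z₁))
e^(−0.73×1.8) = 0.2687; e^(−0.73×5.5) = 0.0180
⟨phi⟩ = 0.69 × (0.2687 − 0.0180) / (0.73 × 3.7) = 0.69 × 0.0928 = 0.0640

6.4%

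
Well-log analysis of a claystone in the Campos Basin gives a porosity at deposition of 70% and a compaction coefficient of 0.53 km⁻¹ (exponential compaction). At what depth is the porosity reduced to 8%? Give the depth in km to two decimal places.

Invert Athy's law: z = ln(phi₀/phi) / β
z = ln(0.7/0.08) / 0.53 = ln(8.75) / 0.53 = 2.1691 / 0.53 = 4.093 km

4.09 km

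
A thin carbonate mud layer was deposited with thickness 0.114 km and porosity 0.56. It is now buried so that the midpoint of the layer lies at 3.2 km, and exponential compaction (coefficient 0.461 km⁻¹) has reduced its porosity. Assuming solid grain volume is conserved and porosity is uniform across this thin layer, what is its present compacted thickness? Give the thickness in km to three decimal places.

0.058 km

Porosity at 3.2 km: phi = 0.56·exp(−0.461×3.2) = 0.1281
Solid-volume conservation: h(1−phi) = h₀(1−phi₀) ⇒ h = h₀·(1−phi₀)/(1−phi)
h = 0.114 × (1 − 0.56)/(1 − 0.1281) = 0.114 × 0.5046 = 0.0575 km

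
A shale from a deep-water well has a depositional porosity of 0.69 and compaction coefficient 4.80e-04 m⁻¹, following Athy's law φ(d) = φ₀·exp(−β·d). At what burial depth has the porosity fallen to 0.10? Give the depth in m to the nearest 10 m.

Working in km (1 km = 1000 m; β in km⁻¹ = β in m⁻¹ × 1000):
Invert Athy's law: d = ln(φ₀/φ) / β
d = ln(0.69/0.1) / 0.48 = ln(6.9) / 0.48 = 1.9315 / 0.48 = 4.024 km

4020 m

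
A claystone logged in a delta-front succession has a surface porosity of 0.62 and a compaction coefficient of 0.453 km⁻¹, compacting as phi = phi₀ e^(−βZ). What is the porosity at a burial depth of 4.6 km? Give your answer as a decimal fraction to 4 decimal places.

0.0772

phi = phi₀·exp(−β·Z) = 0.62 × exp(−0.453 × 4.6) = 0.62 × exp(−2.084)
  = 0.62 × 0.1245 = 0.0772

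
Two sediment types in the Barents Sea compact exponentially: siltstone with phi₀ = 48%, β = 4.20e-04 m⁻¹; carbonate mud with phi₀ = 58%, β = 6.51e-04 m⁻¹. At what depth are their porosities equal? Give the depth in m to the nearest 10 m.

820 m

Working in km (1 km = 1000 m; β in km⁻¹ = β in m⁻¹ × 1000):
Set phi₀ₐ e^(−βₐz) = phi₀ᵦ e^(−βᵦz) ⇒ ln(phi₀ₐ/phi₀ᵦ) = (βₐ − βᵦ)·z
z = ln(0.48/0.58) / (0.42 − 0.651) = -0.1892 / -0.231 = 0.819 km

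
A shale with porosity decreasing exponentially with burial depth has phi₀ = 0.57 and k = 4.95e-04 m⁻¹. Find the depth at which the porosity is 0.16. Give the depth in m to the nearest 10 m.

Working in km (1 km = 1000 m; k in km⁻¹ = k in m⁻¹ × 1000):
Invert Athy's law: z = ln(phi₀/phi) / k
z = ln(0.57/0.16) / 0.495 = ln(3.562) / 0.495 = 1.2705 / 0.495 = 2.567 km

2570 m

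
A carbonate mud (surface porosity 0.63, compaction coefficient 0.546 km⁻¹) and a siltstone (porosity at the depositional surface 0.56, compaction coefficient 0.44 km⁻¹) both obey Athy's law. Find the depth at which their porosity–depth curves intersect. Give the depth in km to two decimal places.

1.11 km

Set n₀ₐ e^(−kₐd) = n₀ᵦ e^(−kᵦd) ⇒ ln(n₀ₐ/n₀ᵦ) = (kₐ − kᵦ)·d
d = ln(0.63/0.56) / (0.546 − 0.44) = 0.1178 / 0.106 = 1.111 km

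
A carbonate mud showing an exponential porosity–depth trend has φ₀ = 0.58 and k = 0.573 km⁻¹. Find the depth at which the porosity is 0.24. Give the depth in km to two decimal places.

Invert Athy's law: Z = ln(φ₀/φ) / k
Z = ln(0.58/0.24) / 0.573 = ln(2.417) / 0.573 = 0.8824 / 0.573 = 1.540 km

1.54 km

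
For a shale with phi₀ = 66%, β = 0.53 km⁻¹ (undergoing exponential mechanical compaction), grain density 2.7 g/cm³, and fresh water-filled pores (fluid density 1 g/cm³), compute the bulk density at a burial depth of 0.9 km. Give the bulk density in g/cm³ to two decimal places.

2.00 g/cm³

Porosity at depth: phi = 0.66·exp(−0.53×0.9) = 0.66×0.6206 = 0.4096
Bulk density: ρ_b = (1−phi)ρ_g + phi·ρ_f = 0.5904×2.7 + 0.4096×1
       = 1.594 + 0.410 = 2.004 g/cm³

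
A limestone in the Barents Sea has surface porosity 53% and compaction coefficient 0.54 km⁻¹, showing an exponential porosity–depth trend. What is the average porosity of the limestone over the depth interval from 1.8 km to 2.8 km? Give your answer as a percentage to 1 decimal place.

15.5%

⟨phi⟩ = (1/(Z₂−Z₁)) ∫ phi₀ e^(−kZ) dZ = phi₀·(e^(−k·Z₁) − e^(−k·Z₂)) / (k·(Z₂−Z₁))
e^(−0.54×1.8) = 0.3783; e^(−0.54×2.8) = 0.2205
⟨phi⟩ = 0.53 × (0.3783 − 0.2205) / (0.54 × 1) = 0.53 × 0.2923 = 0.1549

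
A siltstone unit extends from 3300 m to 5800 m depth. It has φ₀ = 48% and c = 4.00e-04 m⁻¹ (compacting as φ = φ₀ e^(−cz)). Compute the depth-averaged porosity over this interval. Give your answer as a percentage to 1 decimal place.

8.1%

Working in km (1 km = 1000 m; c in km⁻¹ = c in m⁻¹ × 1000):
⟨φ⟩ = (1/(z₂−z₁)) ∫ φ₀ e^(−cz) dz = φ₀·(e^(−c·z₁) − e^(−c·z₂)) / (c·(z₂−z₁))
e^(−0.4×3.3) = 0.2671; e^(−0.4×5.8) = 0.0983
⟨φ⟩ = 0.48 × (0.2671 − 0.0983) / (0.4 × 2.5) = 0.48 × 0.1689 = 0.0811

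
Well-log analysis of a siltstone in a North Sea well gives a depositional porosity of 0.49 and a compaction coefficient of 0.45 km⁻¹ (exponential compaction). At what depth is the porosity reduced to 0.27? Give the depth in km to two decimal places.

1.32 km

Invert Athy's law: d = ln(φ₀/φ) / β
d = ln(0.49/0.27) / 0.45 = ln(1.815) / 0.45 = 0.5960 / 0.45 = 1.324 km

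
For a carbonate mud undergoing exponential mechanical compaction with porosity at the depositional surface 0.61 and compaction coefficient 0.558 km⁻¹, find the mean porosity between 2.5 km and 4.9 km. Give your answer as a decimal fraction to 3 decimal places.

0.083

⟨n⟩ = (1/(d₂−d₁)) ∫ n₀ e^(−cd) dd = n₀·(e^(−c·d₁) − e^(−c·d₂)) / (c·(d₂−d₁))
e^(−0.558×2.5) = 0.2478; e^(−0.558×4.9) = 0.0649
⟨n⟩ = 0.61 × (0.2478 − 0.0649) / (0.558 × 2.4) = 0.61 × 0.1366 = 0.0833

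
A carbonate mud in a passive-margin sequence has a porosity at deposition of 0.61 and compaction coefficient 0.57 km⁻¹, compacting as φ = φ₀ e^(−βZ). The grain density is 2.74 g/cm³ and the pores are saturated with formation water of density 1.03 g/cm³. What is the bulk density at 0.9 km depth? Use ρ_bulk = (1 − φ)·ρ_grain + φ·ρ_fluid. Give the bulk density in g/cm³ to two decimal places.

2.12 g/cm³

Porosity at depth: φ = 0.61·exp(−0.57×0.9) = 0.61×0.5987 = 0.3652
Bulk density: ρ_b = (1−φ)ρ_g + φ·ρ_f = 0.6348×2.74 + 0.3652×1.03
       = 1.739 + 0.376 = 2.115 g/cm³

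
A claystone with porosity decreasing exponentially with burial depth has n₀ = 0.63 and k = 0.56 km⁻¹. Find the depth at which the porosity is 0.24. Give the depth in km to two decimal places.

1.72 km

Invert Athy's law: z = ln(n₀/n) / k
z = ln(0.63/0.24) / 0.56 = ln(2.625) / 0.56 = 0.9651 / 0.56 = 1.723 km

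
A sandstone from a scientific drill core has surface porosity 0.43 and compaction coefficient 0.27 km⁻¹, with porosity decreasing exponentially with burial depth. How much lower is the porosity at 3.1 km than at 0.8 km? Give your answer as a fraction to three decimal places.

0.160

phi(0.8) = 0.43·e^(−0.27×0.8) = 0.3465
phi(3.1) = 0.43·e^(−0.27×3.1) = 0.1862
Δphi = 0.3465 − 0.1862 = 0.1603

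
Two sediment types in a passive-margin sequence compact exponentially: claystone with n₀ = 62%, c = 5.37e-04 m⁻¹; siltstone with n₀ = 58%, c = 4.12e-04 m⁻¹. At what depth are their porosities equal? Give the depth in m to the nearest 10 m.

Working in km (1 km = 1000 m; c in km⁻¹ = c in m⁻¹ × 1000):
Set n₀ₐ e^(−cₐz) = n₀ᵦ e^(−cᵦz) ⇒ ln(n₀ₐ/n₀ᵦ) = (cₐ − cᵦ)·z
z = ln(0.62/0.58) / (0.537 − 0.412) = 0.0667 / 0.125 = 0.534 km

530 m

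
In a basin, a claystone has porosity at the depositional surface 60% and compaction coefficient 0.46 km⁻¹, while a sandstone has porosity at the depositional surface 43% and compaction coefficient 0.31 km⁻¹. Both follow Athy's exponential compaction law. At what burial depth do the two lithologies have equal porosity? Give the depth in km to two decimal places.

Set phi₀ₐ e^(−kₐd) = phi₀ᵦ e^(−kᵦd) ⇒ ln(phi₀ₐ/phi₀ᵦ) = (kₐ − kᵦ)·d
d = ln(0.6/0.43) / (0.46 − 0.31) = 0.3331 / 0.15 = 2.221 km

2.22 km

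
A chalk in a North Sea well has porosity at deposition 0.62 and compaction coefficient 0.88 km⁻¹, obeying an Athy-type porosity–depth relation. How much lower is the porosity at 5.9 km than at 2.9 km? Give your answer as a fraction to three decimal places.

phi(2.9) = 0.62·e^(−0.88×2.9) = 0.0483
phi(5.9) = 0.62·e^(−0.88×5.9) = 0.0034
Δphi = 0.0483 − 0.0034 = 0.0449

0.045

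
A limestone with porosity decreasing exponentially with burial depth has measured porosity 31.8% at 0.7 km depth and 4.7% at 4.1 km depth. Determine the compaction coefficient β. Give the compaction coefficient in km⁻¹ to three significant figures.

Athy: n(d) = n₀ e^(−βd) ⇒ n₁/n₂ = e^{β(d₂−d₁)} ⇒ β = ln(n₁/n₂)/(d₂−d₁)
β = ln(0.318/0.047) / (4.1 − 0.7) = ln(6.766) / 3.4 = 1.9119 / 3.4 = 0.5623 km⁻¹

0.562 km⁻¹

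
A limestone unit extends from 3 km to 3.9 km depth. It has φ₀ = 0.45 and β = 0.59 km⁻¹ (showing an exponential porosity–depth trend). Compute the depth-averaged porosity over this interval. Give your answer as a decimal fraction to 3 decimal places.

0.059

⟨φ⟩ = (1/(Z₂−Z₁)) ∫ φ₀ e^(−βZ) dZ = φ₀·(e^(−β·Z₁) − e^(−β·Z₂)) / (β·(Z₂−Z₁))
e^(−0.59×3) = 0.1703; e^(−0.59×3.9) = 0.1002
⟨φ⟩ = 0.45 × (0.1703 − 0.1002) / (0.59 × 0.9) = 0.45 × 0.1322 = 0.0595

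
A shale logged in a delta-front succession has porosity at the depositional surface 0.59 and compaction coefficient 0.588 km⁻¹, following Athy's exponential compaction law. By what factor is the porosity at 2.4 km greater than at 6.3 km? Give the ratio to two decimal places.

φ(d₁)/φ(d₂) = e^(−k·d₁)/e^(−k·d₂) = e^{k(d₂−d₁)}
= exp(0.588 × 3.9) = exp(2.293) = 9.9066

9.91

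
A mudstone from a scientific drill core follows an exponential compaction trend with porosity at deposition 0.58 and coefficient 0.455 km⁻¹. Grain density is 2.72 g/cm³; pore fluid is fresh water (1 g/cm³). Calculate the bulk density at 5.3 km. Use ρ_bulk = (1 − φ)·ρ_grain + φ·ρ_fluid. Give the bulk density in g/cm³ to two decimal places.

2.63 g/cm³

Porosity at depth: n = 0.58·exp(−0.455×5.3) = 0.58×0.0897 = 0.0520
Bulk density: ρ_b = (1−n)ρ_g + n·ρ_f = 0.9480×2.72 + 0.0520×1
       = 2.579 + 0.052 = 2.631 g/cm³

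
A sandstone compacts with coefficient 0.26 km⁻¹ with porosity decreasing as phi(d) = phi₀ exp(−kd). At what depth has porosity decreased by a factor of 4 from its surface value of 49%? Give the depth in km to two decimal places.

phi/phi₀ = 1/4 ⇒ exp(−k·d) = 1/4 ⇒ d = ln(4) / k
d = 1.3863 / 0.26 = 5.332 km

5.33 km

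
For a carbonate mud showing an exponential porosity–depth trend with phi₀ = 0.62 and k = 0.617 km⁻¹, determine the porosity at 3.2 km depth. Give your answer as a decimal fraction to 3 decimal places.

0.086

phi = phi₀·exp(−k·Z) = 0.62 × exp(−0.617 × 3.2) = 0.62 × exp(−1.974)
  = 0.62 × 0.1388 = 0.0861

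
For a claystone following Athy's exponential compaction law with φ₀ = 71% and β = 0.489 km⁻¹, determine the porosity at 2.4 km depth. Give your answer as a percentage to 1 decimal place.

22.0%

φ = φ₀·exp(−β·Z) = 0.71 × exp(−0.489 × 2.4) = 0.71 × exp(−1.174)
  = 0.71 × 0.3093 = 0.2196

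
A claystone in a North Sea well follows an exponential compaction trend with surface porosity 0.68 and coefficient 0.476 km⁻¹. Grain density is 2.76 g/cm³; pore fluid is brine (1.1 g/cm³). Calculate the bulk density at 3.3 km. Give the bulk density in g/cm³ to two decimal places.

Porosity at depth: n = 0.68·exp(−0.476×3.3) = 0.68×0.2079 = 0.1414
Bulk density: ρ_b = (1−n)ρ_g + n·ρ_f = 0.8586×2.76 + 0.1414×1.1
       = 2.370 + 0.155 = 2.525 g/cm³

2.53 g/cm³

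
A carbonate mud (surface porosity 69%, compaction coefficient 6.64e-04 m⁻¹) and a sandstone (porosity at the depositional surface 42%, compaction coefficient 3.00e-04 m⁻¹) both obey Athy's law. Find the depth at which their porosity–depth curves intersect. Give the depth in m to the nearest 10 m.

Working in km (1 km = 1000 m; c in km⁻¹ = c in m⁻¹ × 1000):
Set n₀ₐ e^(−cₐz) = n₀ᵦ e^(−cᵦz) ⇒ ln(n₀ₐ/n₀ᵦ) = (cₐ − cᵦ)·z
z = ln(0.69/0.42) / (0.664 − 0.3) = 0.4964 / 0.364 = 1.364 km

1360 m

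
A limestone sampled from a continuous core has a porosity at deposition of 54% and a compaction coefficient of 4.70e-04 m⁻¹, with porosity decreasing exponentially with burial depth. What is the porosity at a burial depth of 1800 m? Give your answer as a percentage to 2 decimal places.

Working in km (1 km = 1000 m; k in km⁻¹ = k in m⁻¹ × 1000):
phi = phi₀·exp(−k·Z) = 0.54 × exp(−0.47 × 1.8) = 0.54 × exp(−0.846)
  = 0.54 × 0.4291 = 0.2317

23.17%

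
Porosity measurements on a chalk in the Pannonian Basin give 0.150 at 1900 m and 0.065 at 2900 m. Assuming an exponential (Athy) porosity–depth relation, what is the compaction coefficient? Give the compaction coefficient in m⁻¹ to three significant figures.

0.000836 m⁻¹

Working in km (1 km = 1000 m; β in km⁻¹ = β in m⁻¹ × 1000):
Athy: phi(d) = phi₀ e^(−βd) ⇒ phi₁/phi₂ = e^{β(d₂−d₁)} ⇒ β = ln(phi₁/phi₂)/(d₂−d₁)
β = ln(0.15/0.065) / (2.9 − 1.9) = ln(2.308) / 1 = 0.8362 / 1 = 0.8362 km⁻¹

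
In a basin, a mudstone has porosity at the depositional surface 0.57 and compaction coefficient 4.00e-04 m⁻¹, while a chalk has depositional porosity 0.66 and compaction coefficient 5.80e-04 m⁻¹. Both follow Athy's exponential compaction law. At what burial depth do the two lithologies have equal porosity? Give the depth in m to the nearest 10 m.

Working in km (1 km = 1000 m; β in km⁻¹ = β in m⁻¹ × 1000):
Set phi₀ₐ e^(−βₐz) = phi₀ᵦ e^(−βᵦz) ⇒ ln(phi₀ₐ/phi₀ᵦ) = (βₐ − βᵦ)·z
z = ln(0.57/0.66) / (0.4 − 0.58) = -0.1466 / -0.18 = 0.814 km

810 m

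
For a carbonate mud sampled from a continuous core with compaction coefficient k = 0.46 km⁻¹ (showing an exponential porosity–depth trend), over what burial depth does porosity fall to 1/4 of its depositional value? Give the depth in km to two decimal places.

3.01 km

n/n₀ = 1/4 ⇒ exp(−k·d) = 1/4 ⇒ d = ln(4) / k
d = 1.3863 / 0.46 = 3.014 km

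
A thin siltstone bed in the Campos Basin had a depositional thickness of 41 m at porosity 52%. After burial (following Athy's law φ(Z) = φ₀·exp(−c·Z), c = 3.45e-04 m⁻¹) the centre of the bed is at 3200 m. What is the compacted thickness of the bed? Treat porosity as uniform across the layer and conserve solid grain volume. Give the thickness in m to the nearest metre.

24 m

Working in km (1 km = 1000 m; c in km⁻¹ = c in m⁻¹ × 1000):
Porosity at 3.2 km: φ = 0.52·exp(−0.345×3.2) = 0.1724
Solid-volume conservation: h(1−φ) = h₀(1−φ₀) ⇒ h = h₀·(1−φ₀)/(1−φ)
h = 0.041 × (1 − 0.52)/(1 − 0.1724) = 0.041 × 0.5800 = 0.0238 km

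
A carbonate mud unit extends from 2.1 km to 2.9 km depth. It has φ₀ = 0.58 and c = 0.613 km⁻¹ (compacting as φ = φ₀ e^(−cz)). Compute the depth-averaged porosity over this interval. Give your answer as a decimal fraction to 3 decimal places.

0.127

⟨φ⟩ = (1/(z₂−z₁)) ∫ φ₀ e^(−cz) dz = φ₀·(e^(−c·z₁) − e^(−c·z₂)) / (c·(z₂−z₁))
e^(−0.613×2.1) = 0.2760; e^(−0.613×2.9) = 0.1690
⟨φ⟩ = 0.58 × (0.2760 − 0.1690) / (0.613 × 0.8) = 0.58 × 0.2182 = 0.1265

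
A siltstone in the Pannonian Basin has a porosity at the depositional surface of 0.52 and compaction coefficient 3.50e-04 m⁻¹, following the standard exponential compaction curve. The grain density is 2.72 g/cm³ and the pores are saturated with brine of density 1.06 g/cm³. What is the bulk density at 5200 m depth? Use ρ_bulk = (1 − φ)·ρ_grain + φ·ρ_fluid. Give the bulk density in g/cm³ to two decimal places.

2.58 g/cm³

Working in km (1 km = 1000 m; β in km⁻¹ = β in m⁻¹ × 1000):
Porosity at depth: n = 0.52·exp(−0.35×5.2) = 0.52×0.1620 = 0.0843
Bulk density: ρ_b = (1−n)ρ_g + n·ρ_f = 0.9157×2.72 + 0.0843×1.06
       = 2.491 + 0.089 = 2.580 g/cm³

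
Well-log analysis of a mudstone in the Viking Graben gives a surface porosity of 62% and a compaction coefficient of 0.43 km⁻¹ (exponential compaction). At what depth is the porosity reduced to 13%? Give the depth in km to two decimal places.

3.63 km

Invert Athy's law: d = ln(φ₀/φ) / k
d = ln(0.62/0.13) / 0.43 = ln(4.769) / 0.43 = 1.5622 / 0.43 = 3.633 km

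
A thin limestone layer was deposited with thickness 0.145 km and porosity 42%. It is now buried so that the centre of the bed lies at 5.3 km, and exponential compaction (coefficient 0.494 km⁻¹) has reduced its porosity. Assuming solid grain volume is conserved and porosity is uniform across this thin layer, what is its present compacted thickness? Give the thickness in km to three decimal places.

Porosity at 5.3 km: n = 0.42·exp(−0.494×5.3) = 0.0306
Solid-volume conservation: h(1−n) = h₀(1−n₀) ⇒ h = h₀·(1−n₀)/(1−n)
h = 0.145 × (1 − 0.42)/(1 − 0.0306) = 0.145 × 0.5983 = 0.0868 km

0.087 km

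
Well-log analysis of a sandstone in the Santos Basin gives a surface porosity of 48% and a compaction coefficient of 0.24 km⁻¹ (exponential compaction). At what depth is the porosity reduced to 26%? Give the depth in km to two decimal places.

Invert Athy's law: d = ln(phi₀/phi) / k
d = ln(0.48/0.26) / 0.24 = ln(1.846) / 0.24 = 0.6131 / 0.24 = 2.555 km

2.55 km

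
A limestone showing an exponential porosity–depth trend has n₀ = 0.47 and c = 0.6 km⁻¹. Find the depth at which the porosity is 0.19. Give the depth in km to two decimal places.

1.51 km

Invert Athy's law: Z = ln(n₀/n) / c
Z = ln(0.47/0.19) / 0.6 = ln(2.474) / 0.6 = 0.9057 / 0.6 = 1.510 km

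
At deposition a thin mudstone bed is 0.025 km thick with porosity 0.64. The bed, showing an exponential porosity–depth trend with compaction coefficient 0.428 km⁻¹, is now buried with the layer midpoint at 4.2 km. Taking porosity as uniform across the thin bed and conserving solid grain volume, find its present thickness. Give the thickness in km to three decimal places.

0.010 km

Porosity at 4.2 km: φ = 0.64·exp(−0.428×4.2) = 0.1060
Solid-volume conservation: h(1−φ) = h₀(1−φ₀) ⇒ h = h₀·(1−φ₀)/(1−φ)
h = 0.025 × (1 − 0.64)/(1 − 0.1060) = 0.025 × 0.4027 = 0.0101 km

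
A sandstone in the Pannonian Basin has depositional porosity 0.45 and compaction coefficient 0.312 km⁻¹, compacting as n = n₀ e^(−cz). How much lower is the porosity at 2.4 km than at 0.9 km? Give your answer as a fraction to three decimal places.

n(0.9) = 0.45·e^(−0.312×0.9) = 0.3398
n(2.4) = 0.45·e^(−0.312×2.4) = 0.2128
Δn = 0.3398 − 0.2128 = 0.1270

0.127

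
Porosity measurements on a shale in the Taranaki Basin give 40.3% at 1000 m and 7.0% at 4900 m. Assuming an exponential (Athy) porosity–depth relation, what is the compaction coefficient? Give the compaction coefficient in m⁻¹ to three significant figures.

Working in km (1 km = 1000 m; c in km⁻¹ = c in m⁻¹ × 1000):
Athy: phi(z) = phi₀ e^(−cz) ⇒ phi₁/phi₂ = e^{c(z₂−z₁)} ⇒ c = ln(phi₁/phi₂)/(z₂−z₁)
c = ln(0.403/0.07) / (4.9 − 1) = ln(5.757) / 3.9 = 1.7504 / 3.9 = 0.4488 km⁻¹

0.000449 m⁻¹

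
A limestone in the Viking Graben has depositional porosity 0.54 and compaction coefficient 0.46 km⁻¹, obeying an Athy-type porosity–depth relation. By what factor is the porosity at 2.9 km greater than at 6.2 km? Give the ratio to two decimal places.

phi(z₁)/phi(z₂) = e^(−c·z₁)/e^(−c·z₂) = e^{c(z₂−z₁)}
= exp(0.46 × 3.3) = exp(1.518) = 4.5631

4.56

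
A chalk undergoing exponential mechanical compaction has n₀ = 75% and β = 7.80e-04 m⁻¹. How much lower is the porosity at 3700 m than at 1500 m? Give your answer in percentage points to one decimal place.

19.1 percentage points

Working in km (1 km = 1000 m; β in km⁻¹ = β in m⁻¹ × 1000):
n(1.5) = 0.75·e^(−0.78×1.5) = 0.2328
n(3.7) = 0.75·e^(−0.78×3.7) = 0.0418
Δn = 0.2328 − 0.0418 = 0.1909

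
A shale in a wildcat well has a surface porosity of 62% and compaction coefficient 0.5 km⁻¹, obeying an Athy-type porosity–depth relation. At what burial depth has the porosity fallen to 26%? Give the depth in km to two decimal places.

Invert Athy's law: z = ln(n₀/n) / c
z = ln(0.62/0.26) / 0.5 = ln(2.385) / 0.5 = 0.8690 / 0.5 = 1.738 km

1.74 km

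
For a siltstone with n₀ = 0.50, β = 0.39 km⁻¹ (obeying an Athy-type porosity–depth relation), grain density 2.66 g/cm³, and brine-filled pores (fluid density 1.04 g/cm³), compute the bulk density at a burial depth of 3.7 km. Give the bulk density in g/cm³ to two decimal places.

Porosity at depth: n = 0.5·exp(−0.39×3.7) = 0.5×0.2362 = 0.1181
Bulk density: ρ_b = (1−n)ρ_g + n·ρ_f = 0.8819×2.66 + 0.1181×1.04
       = 2.346 + 0.123 = 2.469 g/cm³

2.47 g/cm³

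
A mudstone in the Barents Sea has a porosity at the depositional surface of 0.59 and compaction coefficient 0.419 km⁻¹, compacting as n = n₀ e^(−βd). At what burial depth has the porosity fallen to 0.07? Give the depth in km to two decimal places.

5.09 km

Invert Athy's law: d = ln(n₀/n) / β
d = ln(0.59/0.07) / 0.419 = ln(8.429) / 0.419 = 2.1316 / 0.419 = 5.087 km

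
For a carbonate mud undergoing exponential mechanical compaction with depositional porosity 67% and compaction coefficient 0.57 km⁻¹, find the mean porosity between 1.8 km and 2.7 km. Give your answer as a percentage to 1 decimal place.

⟨n⟩ = (1/(Z₂−Z₁)) ∫ n₀ e^(−kZ) dZ = n₀·(e^(−k·Z₁) − e^(−k·Z₂)) / (k·(Z₂−Z₁))
e^(−0.57×1.8) = 0.3584; e^(−0.57×2.7) = 0.2146
⟨n⟩ = 0.67 × (0.3584 − 0.2146) / (0.57 × 0.9) = 0.67 × 0.2804 = 0.1879

18.8%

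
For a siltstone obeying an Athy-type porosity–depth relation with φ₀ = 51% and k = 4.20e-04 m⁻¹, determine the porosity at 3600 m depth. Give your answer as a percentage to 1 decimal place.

Working in km (1 km = 1000 m; k in km⁻¹ = k in m⁻¹ × 1000):
φ = φ₀·exp(−k·z) = 0.51 × exp(−0.42 × 3.6) = 0.51 × exp(−1.512)
  = 0.51 × 0.2205 = 0.1124

11.2%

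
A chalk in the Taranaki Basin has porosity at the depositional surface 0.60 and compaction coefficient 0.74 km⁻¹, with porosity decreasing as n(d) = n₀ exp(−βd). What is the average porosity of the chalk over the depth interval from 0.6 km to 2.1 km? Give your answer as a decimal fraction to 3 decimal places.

⟨n⟩ = (1/(d₂−d₁)) ∫ n₀ e^(−βd) dd = n₀·(e^(−β·d₁) − e^(−β·d₂)) / (β·(d₂−d₁))
e^(−0.74×0.6) = 0.6415; e^(−0.74×2.1) = 0.2114
⟨n⟩ = 0.6 × (0.6415 − 0.2114) / (0.74 × 1.5) = 0.6 × 0.3874 = 0.2325

0.232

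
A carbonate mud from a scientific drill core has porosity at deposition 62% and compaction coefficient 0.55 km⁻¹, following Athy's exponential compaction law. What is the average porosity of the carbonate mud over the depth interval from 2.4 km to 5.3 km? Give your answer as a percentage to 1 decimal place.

⟨phi⟩ = (1/(d₂−d₁)) ∫ phi₀ e^(−kd) dd = phi₀·(e^(−k·d₁) − e^(−k·d₂)) / (k·(d₂−d₁))
e^(−0.55×2.4) = 0.2671; e^(−0.55×5.3) = 0.0542
⟨phi⟩ = 0.62 × (0.2671 − 0.0542) / (0.55 × 2.9) = 0.62 × 0.1335 = 0.0828

8.3%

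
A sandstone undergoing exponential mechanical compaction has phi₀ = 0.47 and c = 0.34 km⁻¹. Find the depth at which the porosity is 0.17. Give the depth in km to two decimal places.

Invert Athy's law: Z = ln(phi₀/phi) / c
Z = ln(0.47/0.17) / 0.34 = ln(2.765) / 0.34 = 1.0169 / 0.34 = 2.991 km

2.99 km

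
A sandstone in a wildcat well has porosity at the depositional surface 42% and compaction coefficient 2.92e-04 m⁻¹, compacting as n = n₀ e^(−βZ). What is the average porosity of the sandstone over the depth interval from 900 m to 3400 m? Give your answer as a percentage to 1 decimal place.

22.9%

Working in km (1 km = 1000 m; β in km⁻¹ = β in m⁻¹ × 1000):
⟨n⟩ = (1/(Z₂−Z₁)) ∫ n₀ e^(−βZ) dZ = n₀·(e^(−β·Z₁) − e^(−β·Z₂)) / (β·(Z₂−Z₁))
e^(−0.292×0.9) = 0.7689; e^(−0.292×3.4) = 0.3705
⟨n⟩ = 0.42 × (0.7689 − 0.3705) / (0.292 × 2.5) = 0.42 × 0.5457 = 0.2292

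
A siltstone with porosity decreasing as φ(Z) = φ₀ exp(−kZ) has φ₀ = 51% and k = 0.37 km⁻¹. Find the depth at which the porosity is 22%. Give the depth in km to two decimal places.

Invert Athy's law: Z = ln(φ₀/φ) / k
Z = ln(0.51/0.22) / 0.37 = ln(2.318) / 0.37 = 0.8408 / 0.37 = 2.272 km

2.27 km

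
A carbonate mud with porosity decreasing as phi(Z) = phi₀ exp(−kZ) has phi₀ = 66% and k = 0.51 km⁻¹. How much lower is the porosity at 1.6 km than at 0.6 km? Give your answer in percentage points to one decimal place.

phi(0.6) = 0.66·e^(−0.51×0.6) = 0.4860
phi(1.6) = 0.66·e^(−0.51×1.6) = 0.2918
Δphi = 0.4860 − 0.2918 = 0.1942

19.4 percentage points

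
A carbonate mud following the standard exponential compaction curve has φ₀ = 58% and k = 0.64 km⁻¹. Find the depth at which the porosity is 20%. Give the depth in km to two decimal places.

Invert Athy's law: Z = ln(φ₀/φ) / k
Z = ln(0.58/0.2) / 0.64 = ln(2.9) / 0.64 = 1.0647 / 0.64 = 1.664 km

1.66 km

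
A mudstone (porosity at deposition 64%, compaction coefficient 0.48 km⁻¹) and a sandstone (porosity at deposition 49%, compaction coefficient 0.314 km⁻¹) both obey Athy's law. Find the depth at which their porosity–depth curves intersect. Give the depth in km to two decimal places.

1.61 km

Set phi₀ₐ e^(−kₐZ) = phi₀ᵦ e^(−kᵦZ) ⇒ ln(phi₀ₐ/phi₀ᵦ) = (kₐ − kᵦ)·Z
Z = ln(0.64/0.49) / (0.48 − 0.314) = 0.2671 / 0.166 = 1.609 km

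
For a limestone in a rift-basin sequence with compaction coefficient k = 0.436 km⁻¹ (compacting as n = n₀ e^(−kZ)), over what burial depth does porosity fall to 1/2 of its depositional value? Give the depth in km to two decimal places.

n/n₀ = 1/2 ⇒ exp(−k·Z) = 1/2 ⇒ Z = ln(2) / k
Z = 0.6931 / 0.436 = 1.590 km

1.59 km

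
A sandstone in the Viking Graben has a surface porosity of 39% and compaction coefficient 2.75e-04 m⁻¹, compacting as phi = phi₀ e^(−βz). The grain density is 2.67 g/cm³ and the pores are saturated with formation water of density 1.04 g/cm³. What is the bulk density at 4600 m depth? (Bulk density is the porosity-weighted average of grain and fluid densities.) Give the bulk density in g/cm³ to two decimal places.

Working in km (1 km = 1000 m; β in km⁻¹ = β in m⁻¹ × 1000):
Porosity at depth: phi = 0.39·exp(−0.275×4.6) = 0.39×0.2822 = 0.1101
Bulk density: ρ_b = (1−phi)ρ_g + phi·ρ_f = 0.8899×2.67 + 0.1101×1.04
       = 2.376 + 0.114 = 2.491 g/cm³

2.49 g/cm³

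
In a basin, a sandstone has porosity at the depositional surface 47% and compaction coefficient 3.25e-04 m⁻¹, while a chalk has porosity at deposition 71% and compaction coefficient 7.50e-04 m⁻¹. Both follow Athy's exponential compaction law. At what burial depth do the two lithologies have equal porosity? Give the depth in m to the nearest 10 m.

970 m

Working in km (1 km = 1000 m; c in km⁻¹ = c in m⁻¹ × 1000):
Set phi₀ₐ e^(−cₐZ) = phi₀ᵦ e^(−cᵦZ) ⇒ ln(phi₀ₐ/phi₀ᵦ) = (cₐ − cᵦ)·Z
Z = ln(0.47/0.71) / (0.325 − 0.75) = -0.4125 / -0.425 = 0.971 km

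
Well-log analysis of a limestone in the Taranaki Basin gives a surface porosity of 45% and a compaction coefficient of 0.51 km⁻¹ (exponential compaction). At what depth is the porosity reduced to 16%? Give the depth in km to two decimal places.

Invert Athy's law: z = ln(phi₀/phi) / β
z = ln(0.45/0.16) / 0.51 = ln(2.812) / 0.51 = 1.0341 / 0.51 = 2.028 km

2.03 km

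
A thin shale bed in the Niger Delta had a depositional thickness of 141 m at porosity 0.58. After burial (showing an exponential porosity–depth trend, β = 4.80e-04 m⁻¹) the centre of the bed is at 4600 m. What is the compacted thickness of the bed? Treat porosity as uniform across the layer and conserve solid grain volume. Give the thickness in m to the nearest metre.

63 m

Working in km (1 km = 1000 m; β in km⁻¹ = β in m⁻¹ × 1000):
Porosity at 4.6 km: phi = 0.58·exp(−0.48×4.6) = 0.0638
Solid-volume conservation: h(1−phi) = h₀(1−phi₀) ⇒ h = h₀·(1−phi₀)/(1−phi)
h = 0.141 × (1 − 0.58)/(1 − 0.0638) = 0.141 × 0.4486 = 0.0633 km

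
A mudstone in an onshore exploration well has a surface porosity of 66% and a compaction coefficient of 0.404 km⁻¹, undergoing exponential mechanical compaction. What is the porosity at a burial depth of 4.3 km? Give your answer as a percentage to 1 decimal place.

11.6%

n = n₀·exp(−k·d) = 0.66 × exp(−0.404 × 4.3) = 0.66 × exp(−1.737)
  = 0.66 × 0.1760 = 0.1162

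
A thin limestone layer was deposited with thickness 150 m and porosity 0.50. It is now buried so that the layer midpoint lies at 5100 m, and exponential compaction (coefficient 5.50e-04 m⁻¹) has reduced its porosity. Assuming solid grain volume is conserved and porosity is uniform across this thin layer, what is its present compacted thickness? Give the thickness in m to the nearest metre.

77 m

Working in km (1 km = 1000 m; c in km⁻¹ = c in m⁻¹ × 1000):
Porosity at 5.1 km: phi = 0.5·exp(−0.55×5.1) = 0.0303
Solid-volume conservation: h(1−phi) = h₀(1−phi₀) ⇒ h = h₀·(1−phi₀)/(1−phi)
h = 0.15 × (1 − 0.5)/(1 − 0.0303) = 0.15 × 0.5156 = 0.0773 km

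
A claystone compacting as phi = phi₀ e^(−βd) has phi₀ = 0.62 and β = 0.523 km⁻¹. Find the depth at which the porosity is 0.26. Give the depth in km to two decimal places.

1.66 km

Invert Athy's law: d = ln(phi₀/phi) / β
d = ln(0.62/0.26) / 0.523 = ln(2.385) / 0.523 = 0.8690 / 0.523 = 1.662 km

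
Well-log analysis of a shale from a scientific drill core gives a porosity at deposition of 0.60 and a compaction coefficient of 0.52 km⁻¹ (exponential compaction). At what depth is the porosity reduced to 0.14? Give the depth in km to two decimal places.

2.80 km

Invert Athy's law: z = ln(φ₀/φ) / k
z = ln(0.6/0.14) / 0.52 = ln(4.286) / 0.52 = 1.4553 / 0.52 = 2.799 km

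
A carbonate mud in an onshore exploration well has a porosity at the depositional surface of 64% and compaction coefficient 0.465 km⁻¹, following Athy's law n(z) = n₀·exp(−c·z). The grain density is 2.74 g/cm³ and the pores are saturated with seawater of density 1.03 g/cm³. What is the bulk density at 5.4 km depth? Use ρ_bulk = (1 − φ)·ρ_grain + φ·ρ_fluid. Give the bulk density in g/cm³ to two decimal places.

2.65 g/cm³

Porosity at depth: n = 0.64·exp(−0.465×5.4) = 0.64×0.0812 = 0.0520
Bulk density: ρ_b = (1−n)ρ_g + n·ρ_f = 0.9480×2.74 + 0.0520×1.03
       = 2.598 + 0.054 = 2.651 g/cm³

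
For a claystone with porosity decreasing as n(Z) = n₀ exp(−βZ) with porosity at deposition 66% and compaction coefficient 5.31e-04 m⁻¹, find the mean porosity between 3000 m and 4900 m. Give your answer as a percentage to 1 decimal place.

Working in km (1 km = 1000 m; β in km⁻¹ = β in m⁻¹ × 1000):
⟨n⟩ = (1/(Z₂−Z₁)) ∫ n₀ e^(−βZ) dZ = n₀·(e^(−β·Z₁) − e^(−β·Z₂)) / (β·(Z₂−Z₁))
e^(−0.531×3) = 0.2033; e^(−0.531×4.9) = 0.0741
⟨n⟩ = 0.66 × (0.2033 − 0.0741) / (0.531 × 1.9) = 0.66 × 0.1280 = 0.0845

8.5%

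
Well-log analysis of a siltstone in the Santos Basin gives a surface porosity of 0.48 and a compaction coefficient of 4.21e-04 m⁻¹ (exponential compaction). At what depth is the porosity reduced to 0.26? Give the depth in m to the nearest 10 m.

Working in km (1 km = 1000 m; β in km⁻¹ = β in m⁻¹ × 1000):
Invert Athy's law: Z = ln(n₀/n) / β
Z = ln(0.48/0.26) / 0.421 = ln(1.846) / 0.421 = 0.6131 / 0.421 = 1.456 km

1460 m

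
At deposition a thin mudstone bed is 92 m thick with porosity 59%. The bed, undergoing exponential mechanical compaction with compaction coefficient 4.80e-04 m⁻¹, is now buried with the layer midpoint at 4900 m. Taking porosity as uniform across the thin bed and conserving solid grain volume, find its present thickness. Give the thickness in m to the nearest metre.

40 m

Working in km (1 km = 1000 m; c in km⁻¹ = c in m⁻¹ × 1000):
Porosity at 4.9 km: φ = 0.59·exp(−0.48×4.9) = 0.0562
Solid-volume conservation: h(1−φ) = h₀(1−φ₀) ⇒ h = h₀·(1−φ₀)/(1−φ)
h = 0.092 × (1 − 0.59)/(1 − 0.0562) = 0.092 × 0.4344 = 0.0400 km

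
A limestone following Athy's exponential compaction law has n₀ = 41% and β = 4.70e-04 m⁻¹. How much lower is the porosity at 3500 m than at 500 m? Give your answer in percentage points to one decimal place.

Working in km (1 km = 1000 m; β in km⁻¹ = β in m⁻¹ × 1000):
n(0.5) = 0.41·e^(−0.47×0.5) = 0.3241
n(3.5) = 0.41·e^(−0.47×3.5) = 0.0791
Δn = 0.3241 − 0.0791 = 0.2450

24.5 percentage points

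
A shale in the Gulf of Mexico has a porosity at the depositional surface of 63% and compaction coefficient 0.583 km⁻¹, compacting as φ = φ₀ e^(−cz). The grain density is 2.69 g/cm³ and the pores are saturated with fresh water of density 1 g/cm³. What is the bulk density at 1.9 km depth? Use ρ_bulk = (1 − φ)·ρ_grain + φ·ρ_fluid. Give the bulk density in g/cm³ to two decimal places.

Porosity at depth: φ = 0.63·exp(−0.583×1.9) = 0.63×0.3303 = 0.2081
Bulk density: ρ_b = (1−φ)ρ_g + φ·ρ_f = 0.7919×2.69 + 0.2081×1
       = 2.130 + 0.208 = 2.338 g/cm³

2.34 g/cm³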